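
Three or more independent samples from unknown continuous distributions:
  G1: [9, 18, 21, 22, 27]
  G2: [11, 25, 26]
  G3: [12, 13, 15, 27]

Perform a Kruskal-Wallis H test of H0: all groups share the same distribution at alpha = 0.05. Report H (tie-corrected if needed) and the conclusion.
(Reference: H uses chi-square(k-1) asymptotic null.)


Step 1: Combine all N = 12 observations and assign midranks.
sorted (value, group, rank): (9,G1,1), (11,G2,2), (12,G3,3), (13,G3,4), (15,G3,5), (18,G1,6), (21,G1,7), (22,G1,8), (25,G2,9), (26,G2,10), (27,G1,11.5), (27,G3,11.5)
Step 2: Sum ranks within each group.
R_1 = 33.5 (n_1 = 5)
R_2 = 21 (n_2 = 3)
R_3 = 23.5 (n_3 = 4)
Step 3: H = 12/(N(N+1)) * sum(R_i^2/n_i) - 3(N+1)
     = 12/(12*13) * (33.5^2/5 + 21^2/3 + 23.5^2/4) - 3*13
     = 0.076923 * 509.512 - 39
     = 0.193269.
Step 4: Ties present; correction factor C = 1 - 6/(12^3 - 12) = 0.996503. Corrected H = 0.193269 / 0.996503 = 0.193947.
Step 5: Under H0, H ~ chi^2(2); p-value = 0.907580.
Step 6: alpha = 0.05. fail to reject H0.

H = 0.1939, df = 2, p = 0.907580, fail to reject H0.


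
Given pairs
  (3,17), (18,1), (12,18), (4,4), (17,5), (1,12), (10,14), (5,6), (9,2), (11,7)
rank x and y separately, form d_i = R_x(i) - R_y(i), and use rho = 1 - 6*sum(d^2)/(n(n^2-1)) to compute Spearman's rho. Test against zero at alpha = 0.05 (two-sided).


Step 1: Rank x and y separately (midranks; no ties here).
rank(x): 3->2, 18->10, 12->8, 4->3, 17->9, 1->1, 10->6, 5->4, 9->5, 11->7
rank(y): 17->9, 1->1, 18->10, 4->3, 5->4, 12->7, 14->8, 6->5, 2->2, 7->6
Step 2: d_i = R_x(i) - R_y(i); compute d_i^2.
  (2-9)^2=49, (10-1)^2=81, (8-10)^2=4, (3-3)^2=0, (9-4)^2=25, (1-7)^2=36, (6-8)^2=4, (4-5)^2=1, (5-2)^2=9, (7-6)^2=1
sum(d^2) = 210.
Step 3: rho = 1 - 6*210 / (10*(10^2 - 1)) = 1 - 1260/990 = -0.272727.
Step 4: Under H0, t = rho * sqrt((n-2)/(1-rho^2)) = -0.8018 ~ t(8).
Step 5: Two-sided p-value from the t-distribution with 8 df = 0.445838.
Step 6: alpha = 0.05. fail to reject H0.

rho = -0.2727, p = 0.445838, fail to reject H0 at alpha = 0.05.


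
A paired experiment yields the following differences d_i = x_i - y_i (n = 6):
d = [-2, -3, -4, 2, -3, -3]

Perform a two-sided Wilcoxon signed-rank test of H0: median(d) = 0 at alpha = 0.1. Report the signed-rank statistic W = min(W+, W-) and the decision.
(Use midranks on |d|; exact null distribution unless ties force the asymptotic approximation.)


Step 1: Drop any zero differences (none here) and take |d_i|.
|d| = [2, 3, 4, 2, 3, 3]
Step 2: Midrank |d_i| (ties get averaged ranks).
ranks: |2|->1.5, |3|->4, |4|->6, |2|->1.5, |3|->4, |3|->4
Step 3: Attach original signs; sum ranks with positive sign and with negative sign.
W+ = 1.5 = 1.5
W- = 1.5 + 4 + 6 + 4 + 4 = 19.5
(Check: W+ + W- = 21 should equal n(n+1)/2 = 21.)
Step 4: Test statistic W = min(W+, W-) = 1.5.
Step 5: Ties in |d|, so use the tie-corrected normal approximation.
        E[W] = n(n+1)/4 = 6*7/4 = 10.5.
        Tie groups: |d|=2 (t=2), |d|=3 (t=3); sum(t^3 - t) = 30.
        Var[W] = n(n+1)(2n+1)/24 - sum(t^3-t)/48 = 546/24 - 30/48 = 22.125.
        z = (W - E[W]) / sqrt(Var[W]) = (1.5 - 10.5) / 4.7037 = -1.9134.
        Two-sided p = 2*Phi(z) = 0.055700.
Step 6: alpha = 0.1. reject H0.

W+ = 1.5, W- = 19.5, W = min = 1.5, p = 0.055700, reject H0.


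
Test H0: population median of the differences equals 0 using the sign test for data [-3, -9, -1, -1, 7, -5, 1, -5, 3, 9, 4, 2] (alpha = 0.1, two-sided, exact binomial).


Step 1: Discard zero differences. Original n = 12; n_eff = number of nonzero differences = 12.
Nonzero differences (with sign): -3, -9, -1, -1, +7, -5, +1, -5, +3, +9, +4, +2
Step 2: Count signs: positive = 6, negative = 6.
Step 3: Under H0: P(positive) = 0.5, so the number of positives S ~ Bin(12, 0.5).
Step 4: Two-sided exact p-value = sum of Bin(12,0.5) probabilities at or below the observed probability = 1.000000.
Step 5: alpha = 0.1. fail to reject H0.

n_eff = 12, pos = 6, neg = 6, p = 1.000000, fail to reject H0.


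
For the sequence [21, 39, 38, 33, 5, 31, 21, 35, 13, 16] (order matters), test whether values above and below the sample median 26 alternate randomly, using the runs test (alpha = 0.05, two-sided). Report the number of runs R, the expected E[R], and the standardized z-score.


Step 1: Compute median = 26; label A = above, B = below.
Labels in order: BAAABABABB  (n_A = 5, n_B = 5)
Step 2: Count runs R = 7.
Step 3: Under H0 (random ordering), E[R] = 2*n_A*n_B/(n_A+n_B) + 1 = 2*5*5/10 + 1 = 6.0000.
        Var[R] = 2*n_A*n_B*(2*n_A*n_B - n_A - n_B) / ((n_A+n_B)^2 * (n_A+n_B-1)) = 2000/900 = 2.2222.
        SD[R] = 1.4907.
Step 4: Continuity-corrected z = (R - 0.5 - E[R]) / SD[R] = (7 - 0.5 - 6.0000) / 1.4907 = 0.3354.
Step 5: Two-sided p-value via normal approximation = 2*(1 - Phi(|z|)) = 0.737316.
Step 6: alpha = 0.05. fail to reject H0.

R = 7, z = 0.3354, p = 0.737316, fail to reject H0.


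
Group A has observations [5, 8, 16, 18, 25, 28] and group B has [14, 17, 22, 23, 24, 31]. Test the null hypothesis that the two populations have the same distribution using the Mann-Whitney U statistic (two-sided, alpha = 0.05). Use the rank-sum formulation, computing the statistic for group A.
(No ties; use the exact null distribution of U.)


Step 1: Combine and sort all 12 observations; assign midranks.
sorted (value, group): (5,X), (8,X), (14,Y), (16,X), (17,Y), (18,X), (22,Y), (23,Y), (24,Y), (25,X), (28,X), (31,Y)
ranks: 5->1, 8->2, 14->3, 16->4, 17->5, 18->6, 22->7, 23->8, 24->9, 25->10, 28->11, 31->12
Step 2: Rank sum for X: R1 = 1 + 2 + 4 + 6 + 10 + 11 = 34.
Step 3: U_X = R1 - n1(n1+1)/2 = 34 - 6*7/2 = 34 - 21 = 13.
       U_Y = n1*n2 - U_X = 36 - 13 = 23.
Step 4: No ties, so the exact null distribution of U (based on enumerating the C(12,6) = 924 equally likely rank assignments) gives the two-sided p-value.
Step 5: p-value = 0.484848; compare to alpha = 0.05. fail to reject H0.

U_X = 13, p = 0.484848, fail to reject H0 at alpha = 0.05.


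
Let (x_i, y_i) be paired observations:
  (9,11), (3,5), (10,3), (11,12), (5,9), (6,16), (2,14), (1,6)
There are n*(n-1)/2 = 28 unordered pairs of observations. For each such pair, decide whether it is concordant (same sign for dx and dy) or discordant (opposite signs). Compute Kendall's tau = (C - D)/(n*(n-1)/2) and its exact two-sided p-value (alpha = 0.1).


Step 1: Enumerate the 28 unordered pairs (i,j) with i<j and classify each by sign(x_j-x_i) * sign(y_j-y_i).
  (1,2):dx=-6,dy=-6->C; (1,3):dx=+1,dy=-8->D; (1,4):dx=+2,dy=+1->C; (1,5):dx=-4,dy=-2->C
  (1,6):dx=-3,dy=+5->D; (1,7):dx=-7,dy=+3->D; (1,8):dx=-8,dy=-5->C; (2,3):dx=+7,dy=-2->D
  (2,4):dx=+8,dy=+7->C; (2,5):dx=+2,dy=+4->C; (2,6):dx=+3,dy=+11->C; (2,7):dx=-1,dy=+9->D
  (2,8):dx=-2,dy=+1->D; (3,4):dx=+1,dy=+9->C; (3,5):dx=-5,dy=+6->D; (3,6):dx=-4,dy=+13->D
  (3,7):dx=-8,dy=+11->D; (3,8):dx=-9,dy=+3->D; (4,5):dx=-6,dy=-3->C; (4,6):dx=-5,dy=+4->D
  (4,7):dx=-9,dy=+2->D; (4,8):dx=-10,dy=-6->C; (5,6):dx=+1,dy=+7->C; (5,7):dx=-3,dy=+5->D
  (5,8):dx=-4,dy=-3->C; (6,7):dx=-4,dy=-2->C; (6,8):dx=-5,dy=-10->C; (7,8):dx=-1,dy=-8->C
Step 2: C = 15, D = 13, total pairs = 28.
Step 3: tau = (C - D)/(n(n-1)/2) = (15 - 13)/28 = 0.071429.
Step 4: Exact two-sided p-value (enumerate n! = 40320 permutations of y under H0): p = 0.904861.
Step 5: alpha = 0.1. fail to reject H0.

tau_b = 0.0714 (C=15, D=13), p = 0.904861, fail to reject H0.


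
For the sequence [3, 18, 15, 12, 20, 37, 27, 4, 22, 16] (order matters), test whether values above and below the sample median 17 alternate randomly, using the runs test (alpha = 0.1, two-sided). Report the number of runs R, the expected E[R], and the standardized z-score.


Step 1: Compute median = 17; label A = above, B = below.
Labels in order: BABBAAABAB  (n_A = 5, n_B = 5)
Step 2: Count runs R = 7.
Step 3: Under H0 (random ordering), E[R] = 2*n_A*n_B/(n_A+n_B) + 1 = 2*5*5/10 + 1 = 6.0000.
        Var[R] = 2*n_A*n_B*(2*n_A*n_B - n_A - n_B) / ((n_A+n_B)^2 * (n_A+n_B-1)) = 2000/900 = 2.2222.
        SD[R] = 1.4907.
Step 4: Continuity-corrected z = (R - 0.5 - E[R]) / SD[R] = (7 - 0.5 - 6.0000) / 1.4907 = 0.3354.
Step 5: Two-sided p-value via normal approximation = 2*(1 - Phi(|z|)) = 0.737316.
Step 6: alpha = 0.1. fail to reject H0.

R = 7, z = 0.3354, p = 0.737316, fail to reject H0.


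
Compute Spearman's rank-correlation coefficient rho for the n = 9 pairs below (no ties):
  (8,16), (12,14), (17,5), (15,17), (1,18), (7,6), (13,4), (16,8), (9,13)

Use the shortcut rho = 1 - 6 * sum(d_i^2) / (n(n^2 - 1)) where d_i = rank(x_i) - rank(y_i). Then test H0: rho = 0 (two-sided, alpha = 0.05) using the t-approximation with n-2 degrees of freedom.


Step 1: Rank x and y separately (midranks; no ties here).
rank(x): 8->3, 12->5, 17->9, 15->7, 1->1, 7->2, 13->6, 16->8, 9->4
rank(y): 16->7, 14->6, 5->2, 17->8, 18->9, 6->3, 4->1, 8->4, 13->5
Step 2: d_i = R_x(i) - R_y(i); compute d_i^2.
  (3-7)^2=16, (5-6)^2=1, (9-2)^2=49, (7-8)^2=1, (1-9)^2=64, (2-3)^2=1, (6-1)^2=25, (8-4)^2=16, (4-5)^2=1
sum(d^2) = 174.
Step 3: rho = 1 - 6*174 / (9*(9^2 - 1)) = 1 - 1044/720 = -0.450000.
Step 4: Under H0, t = rho * sqrt((n-2)/(1-rho^2)) = -1.3332 ~ t(7).
Step 5: Two-sided p-value from the t-distribution with 7 df = 0.224216.
Step 6: alpha = 0.05. fail to reject H0.

rho = -0.4500, p = 0.224216, fail to reject H0 at alpha = 0.05.


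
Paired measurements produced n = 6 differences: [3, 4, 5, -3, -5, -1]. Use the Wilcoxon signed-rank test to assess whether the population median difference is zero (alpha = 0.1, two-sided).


Step 1: Drop any zero differences (none here) and take |d_i|.
|d| = [3, 4, 5, 3, 5, 1]
Step 2: Midrank |d_i| (ties get averaged ranks).
ranks: |3|->2.5, |4|->4, |5|->5.5, |3|->2.5, |5|->5.5, |1|->1
Step 3: Attach original signs; sum ranks with positive sign and with negative sign.
W+ = 2.5 + 4 + 5.5 = 12
W- = 2.5 + 5.5 + 1 = 9
(Check: W+ + W- = 21 should equal n(n+1)/2 = 21.)
Step 4: Test statistic W = min(W+, W-) = 9.
Step 5: Ties in |d|, so use the tie-corrected normal approximation.
        E[W] = n(n+1)/4 = 6*7/4 = 10.5.
        Tie groups: |d|=3 (t=2), |d|=5 (t=2); sum(t^3 - t) = 12.
        Var[W] = n(n+1)(2n+1)/24 - sum(t^3-t)/48 = 546/24 - 12/48 = 22.5.
        z = (W - E[W]) / sqrt(Var[W]) = (9 - 10.5) / 4.7434 = -0.3162.
        Two-sided p = 2*Phi(z) = 0.751830.
Step 6: alpha = 0.1. fail to reject H0.

W+ = 12, W- = 9, W = min = 9, p = 0.751830, fail to reject H0.


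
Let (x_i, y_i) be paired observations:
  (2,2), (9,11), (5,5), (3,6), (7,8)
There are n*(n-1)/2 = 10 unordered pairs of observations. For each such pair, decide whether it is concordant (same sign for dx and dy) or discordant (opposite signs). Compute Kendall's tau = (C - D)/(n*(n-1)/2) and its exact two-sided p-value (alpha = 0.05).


Step 1: Enumerate the 10 unordered pairs (i,j) with i<j and classify each by sign(x_j-x_i) * sign(y_j-y_i).
  (1,2):dx=+7,dy=+9->C; (1,3):dx=+3,dy=+3->C; (1,4):dx=+1,dy=+4->C; (1,5):dx=+5,dy=+6->C
  (2,3):dx=-4,dy=-6->C; (2,4):dx=-6,dy=-5->C; (2,5):dx=-2,dy=-3->C; (3,4):dx=-2,dy=+1->D
  (3,5):dx=+2,dy=+3->C; (4,5):dx=+4,dy=+2->C
Step 2: C = 9, D = 1, total pairs = 10.
Step 3: tau = (C - D)/(n(n-1)/2) = (9 - 1)/10 = 0.800000.
Step 4: Exact two-sided p-value (enumerate n! = 120 permutations of y under H0): p = 0.083333.
Step 5: alpha = 0.05. fail to reject H0.

tau_b = 0.8000 (C=9, D=1), p = 0.083333, fail to reject H0.


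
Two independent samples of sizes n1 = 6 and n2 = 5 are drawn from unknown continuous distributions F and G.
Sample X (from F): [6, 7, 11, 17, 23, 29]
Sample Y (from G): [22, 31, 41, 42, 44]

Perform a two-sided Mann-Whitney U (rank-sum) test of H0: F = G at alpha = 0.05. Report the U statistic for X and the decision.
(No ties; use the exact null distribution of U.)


Step 1: Combine and sort all 11 observations; assign midranks.
sorted (value, group): (6,X), (7,X), (11,X), (17,X), (22,Y), (23,X), (29,X), (31,Y), (41,Y), (42,Y), (44,Y)
ranks: 6->1, 7->2, 11->3, 17->4, 22->5, 23->6, 29->7, 31->8, 41->9, 42->10, 44->11
Step 2: Rank sum for X: R1 = 1 + 2 + 3 + 4 + 6 + 7 = 23.
Step 3: U_X = R1 - n1(n1+1)/2 = 23 - 6*7/2 = 23 - 21 = 2.
       U_Y = n1*n2 - U_X = 30 - 2 = 28.
Step 4: No ties, so the exact null distribution of U (based on enumerating the C(11,6) = 462 equally likely rank assignments) gives the two-sided p-value.
Step 5: p-value = 0.017316; compare to alpha = 0.05. reject H0.

U_X = 2, p = 0.017316, reject H0 at alpha = 0.05.


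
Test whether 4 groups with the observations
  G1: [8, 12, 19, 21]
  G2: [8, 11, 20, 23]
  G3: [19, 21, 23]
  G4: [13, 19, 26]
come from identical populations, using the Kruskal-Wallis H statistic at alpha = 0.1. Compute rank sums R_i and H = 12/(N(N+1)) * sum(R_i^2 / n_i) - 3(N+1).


Step 1: Combine all N = 14 observations and assign midranks.
sorted (value, group, rank): (8,G1,1.5), (8,G2,1.5), (11,G2,3), (12,G1,4), (13,G4,5), (19,G1,7), (19,G3,7), (19,G4,7), (20,G2,9), (21,G1,10.5), (21,G3,10.5), (23,G2,12.5), (23,G3,12.5), (26,G4,14)
Step 2: Sum ranks within each group.
R_1 = 23 (n_1 = 4)
R_2 = 26 (n_2 = 4)
R_3 = 30 (n_3 = 3)
R_4 = 26 (n_4 = 3)
Step 3: H = 12/(N(N+1)) * sum(R_i^2/n_i) - 3(N+1)
     = 12/(14*15) * (23^2/4 + 26^2/4 + 30^2/3 + 26^2/3) - 3*15
     = 0.057143 * 826.583 - 45
     = 2.233333.
Step 4: Ties present; correction factor C = 1 - 42/(14^3 - 14) = 0.984615. Corrected H = 2.233333 / 0.984615 = 2.268229.
Step 5: Under H0, H ~ chi^2(3); p-value = 0.518635.
Step 6: alpha = 0.1. fail to reject H0.

H = 2.2682, df = 3, p = 0.518635, fail to reject H0.


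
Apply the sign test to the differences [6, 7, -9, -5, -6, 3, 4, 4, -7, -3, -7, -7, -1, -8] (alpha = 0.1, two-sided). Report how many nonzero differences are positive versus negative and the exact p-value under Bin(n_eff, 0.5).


Step 1: Discard zero differences. Original n = 14; n_eff = number of nonzero differences = 14.
Nonzero differences (with sign): +6, +7, -9, -5, -6, +3, +4, +4, -7, -3, -7, -7, -1, -8
Step 2: Count signs: positive = 5, negative = 9.
Step 3: Under H0: P(positive) = 0.5, so the number of positives S ~ Bin(14, 0.5).
Step 4: Two-sided exact p-value = sum of Bin(14,0.5) probabilities at or below the observed probability = 0.423950.
Step 5: alpha = 0.1. fail to reject H0.

n_eff = 14, pos = 5, neg = 9, p = 0.423950, fail to reject H0.


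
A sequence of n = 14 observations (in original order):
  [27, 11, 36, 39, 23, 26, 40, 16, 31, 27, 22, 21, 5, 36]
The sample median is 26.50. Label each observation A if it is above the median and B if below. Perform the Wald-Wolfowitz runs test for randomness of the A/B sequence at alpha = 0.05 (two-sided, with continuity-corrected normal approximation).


Step 1: Compute median = 26.50; label A = above, B = below.
Labels in order: ABAABBABAABBBA  (n_A = 7, n_B = 7)
Step 2: Count runs R = 9.
Step 3: Under H0 (random ordering), E[R] = 2*n_A*n_B/(n_A+n_B) + 1 = 2*7*7/14 + 1 = 8.0000.
        Var[R] = 2*n_A*n_B*(2*n_A*n_B - n_A - n_B) / ((n_A+n_B)^2 * (n_A+n_B-1)) = 8232/2548 = 3.2308.
        SD[R] = 1.7974.
Step 4: Continuity-corrected z = (R - 0.5 - E[R]) / SD[R] = (9 - 0.5 - 8.0000) / 1.7974 = 0.2782.
Step 5: Two-sided p-value via normal approximation = 2*(1 - Phi(|z|)) = 0.780879.
Step 6: alpha = 0.05. fail to reject H0.

R = 9, z = 0.2782, p = 0.780879, fail to reject H0.


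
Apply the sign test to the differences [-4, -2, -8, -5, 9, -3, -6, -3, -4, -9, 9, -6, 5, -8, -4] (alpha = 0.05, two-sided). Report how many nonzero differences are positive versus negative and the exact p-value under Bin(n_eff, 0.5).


Step 1: Discard zero differences. Original n = 15; n_eff = number of nonzero differences = 15.
Nonzero differences (with sign): -4, -2, -8, -5, +9, -3, -6, -3, -4, -9, +9, -6, +5, -8, -4
Step 2: Count signs: positive = 3, negative = 12.
Step 3: Under H0: P(positive) = 0.5, so the number of positives S ~ Bin(15, 0.5).
Step 4: Two-sided exact p-value = sum of Bin(15,0.5) probabilities at or below the observed probability = 0.035156.
Step 5: alpha = 0.05. reject H0.

n_eff = 15, pos = 3, neg = 12, p = 0.035156, reject H0.


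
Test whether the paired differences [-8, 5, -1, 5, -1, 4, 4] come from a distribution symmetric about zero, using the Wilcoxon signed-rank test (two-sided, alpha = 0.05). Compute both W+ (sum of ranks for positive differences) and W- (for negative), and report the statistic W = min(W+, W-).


Step 1: Drop any zero differences (none here) and take |d_i|.
|d| = [8, 5, 1, 5, 1, 4, 4]
Step 2: Midrank |d_i| (ties get averaged ranks).
ranks: |8|->7, |5|->5.5, |1|->1.5, |5|->5.5, |1|->1.5, |4|->3.5, |4|->3.5
Step 3: Attach original signs; sum ranks with positive sign and with negative sign.
W+ = 5.5 + 5.5 + 3.5 + 3.5 = 18
W- = 7 + 1.5 + 1.5 = 10
(Check: W+ + W- = 28 should equal n(n+1)/2 = 28.)
Step 4: Test statistic W = min(W+, W-) = 10.
Step 5: Ties in |d|, so use the tie-corrected normal approximation.
        E[W] = n(n+1)/4 = 7*8/4 = 14.
        Tie groups: |d|=1 (t=2), |d|=4 (t=2), |d|=5 (t=2); sum(t^3 - t) = 18.
        Var[W] = n(n+1)(2n+1)/24 - sum(t^3-t)/48 = 840/24 - 18/48 = 34.625.
        z = (W - E[W]) / sqrt(Var[W]) = (10 - 14) / 5.8843 = -0.6798.
        Two-sided p = 2*Phi(z) = 0.496647.
Step 6: alpha = 0.05. fail to reject H0.

W+ = 18, W- = 10, W = min = 10, p = 0.496647, fail to reject H0.


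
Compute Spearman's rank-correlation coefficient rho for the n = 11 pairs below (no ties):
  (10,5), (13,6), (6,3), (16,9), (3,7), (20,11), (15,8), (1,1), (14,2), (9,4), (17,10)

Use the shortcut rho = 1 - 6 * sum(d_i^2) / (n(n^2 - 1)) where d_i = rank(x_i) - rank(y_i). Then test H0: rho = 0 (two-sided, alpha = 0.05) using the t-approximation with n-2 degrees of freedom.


Step 1: Rank x and y separately (midranks; no ties here).
rank(x): 10->5, 13->6, 6->3, 16->9, 3->2, 20->11, 15->8, 1->1, 14->7, 9->4, 17->10
rank(y): 5->5, 6->6, 3->3, 9->9, 7->7, 11->11, 8->8, 1->1, 2->2, 4->4, 10->10
Step 2: d_i = R_x(i) - R_y(i); compute d_i^2.
  (5-5)^2=0, (6-6)^2=0, (3-3)^2=0, (9-9)^2=0, (2-7)^2=25, (11-11)^2=0, (8-8)^2=0, (1-1)^2=0, (7-2)^2=25, (4-4)^2=0, (10-10)^2=0
sum(d^2) = 50.
Step 3: rho = 1 - 6*50 / (11*(11^2 - 1)) = 1 - 300/1320 = 0.772727.
Step 4: Under H0, t = rho * sqrt((n-2)/(1-rho^2)) = 3.6522 ~ t(9).
Step 5: Two-sided p-value from the t-distribution with 9 df = 0.005299.
Step 6: alpha = 0.05. reject H0.

rho = 0.7727, p = 0.005299, reject H0 at alpha = 0.05.


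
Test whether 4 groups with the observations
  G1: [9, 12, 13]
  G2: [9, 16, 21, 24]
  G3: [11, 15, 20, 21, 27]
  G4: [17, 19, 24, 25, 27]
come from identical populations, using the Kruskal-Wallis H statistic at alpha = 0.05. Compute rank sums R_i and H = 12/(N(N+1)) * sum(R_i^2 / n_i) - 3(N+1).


Step 1: Combine all N = 17 observations and assign midranks.
sorted (value, group, rank): (9,G1,1.5), (9,G2,1.5), (11,G3,3), (12,G1,4), (13,G1,5), (15,G3,6), (16,G2,7), (17,G4,8), (19,G4,9), (20,G3,10), (21,G2,11.5), (21,G3,11.5), (24,G2,13.5), (24,G4,13.5), (25,G4,15), (27,G3,16.5), (27,G4,16.5)
Step 2: Sum ranks within each group.
R_1 = 10.5 (n_1 = 3)
R_2 = 33.5 (n_2 = 4)
R_3 = 47 (n_3 = 5)
R_4 = 62 (n_4 = 5)
Step 3: H = 12/(N(N+1)) * sum(R_i^2/n_i) - 3(N+1)
     = 12/(17*18) * (10.5^2/3 + 33.5^2/4 + 47^2/5 + 62^2/5) - 3*18
     = 0.039216 * 1527.91 - 54
     = 5.918137.
Step 4: Ties present; correction factor C = 1 - 24/(17^3 - 17) = 0.995098. Corrected H = 5.918137 / 0.995098 = 5.947291.
Step 5: Under H0, H ~ chi^2(3); p-value = 0.114203.
Step 6: alpha = 0.05. fail to reject H0.

H = 5.9473, df = 3, p = 0.114203, fail to reject H0.


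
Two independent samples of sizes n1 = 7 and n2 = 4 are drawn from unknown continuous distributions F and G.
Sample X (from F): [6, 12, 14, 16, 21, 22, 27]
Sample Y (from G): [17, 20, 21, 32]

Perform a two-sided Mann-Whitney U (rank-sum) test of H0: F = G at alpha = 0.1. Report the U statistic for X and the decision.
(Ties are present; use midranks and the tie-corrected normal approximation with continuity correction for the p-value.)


Step 1: Combine and sort all 11 observations; assign midranks.
sorted (value, group): (6,X), (12,X), (14,X), (16,X), (17,Y), (20,Y), (21,X), (21,Y), (22,X), (27,X), (32,Y)
ranks: 6->1, 12->2, 14->3, 16->4, 17->5, 20->6, 21->7.5, 21->7.5, 22->9, 27->10, 32->11
Step 2: Rank sum for X: R1 = 1 + 2 + 3 + 4 + 7.5 + 9 + 10 = 36.5.
Step 3: U_X = R1 - n1(n1+1)/2 = 36.5 - 7*8/2 = 36.5 - 28 = 8.5.
       U_Y = n1*n2 - U_X = 28 - 8.5 = 19.5.
Step 4: Ties are present, so use the tie-corrected normal approximation (with continuity correction) for the p-value.
Step 5: p-value = 0.343605; compare to alpha = 0.1. fail to reject H0.

U_X = 8.5, p = 0.343605, fail to reject H0 at alpha = 0.1.


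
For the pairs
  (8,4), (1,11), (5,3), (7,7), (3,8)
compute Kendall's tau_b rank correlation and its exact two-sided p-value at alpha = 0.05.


Step 1: Enumerate the 10 unordered pairs (i,j) with i<j and classify each by sign(x_j-x_i) * sign(y_j-y_i).
  (1,2):dx=-7,dy=+7->D; (1,3):dx=-3,dy=-1->C; (1,4):dx=-1,dy=+3->D; (1,5):dx=-5,dy=+4->D
  (2,3):dx=+4,dy=-8->D; (2,4):dx=+6,dy=-4->D; (2,5):dx=+2,dy=-3->D; (3,4):dx=+2,dy=+4->C
  (3,5):dx=-2,dy=+5->D; (4,5):dx=-4,dy=+1->D
Step 2: C = 2, D = 8, total pairs = 10.
Step 3: tau = (C - D)/(n(n-1)/2) = (2 - 8)/10 = -0.600000.
Step 4: Exact two-sided p-value (enumerate n! = 120 permutations of y under H0): p = 0.233333.
Step 5: alpha = 0.05. fail to reject H0.

tau_b = -0.6000 (C=2, D=8), p = 0.233333, fail to reject H0.


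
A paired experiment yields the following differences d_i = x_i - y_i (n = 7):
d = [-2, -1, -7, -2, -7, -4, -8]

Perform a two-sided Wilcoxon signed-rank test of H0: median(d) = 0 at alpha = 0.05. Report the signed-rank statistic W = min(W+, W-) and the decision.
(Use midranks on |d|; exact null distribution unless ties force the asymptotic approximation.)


Step 1: Drop any zero differences (none here) and take |d_i|.
|d| = [2, 1, 7, 2, 7, 4, 8]
Step 2: Midrank |d_i| (ties get averaged ranks).
ranks: |2|->2.5, |1|->1, |7|->5.5, |2|->2.5, |7|->5.5, |4|->4, |8|->7
Step 3: Attach original signs; sum ranks with positive sign and with negative sign.
W+ = 0 = 0
W- = 2.5 + 1 + 5.5 + 2.5 + 5.5 + 4 + 7 = 28
(Check: W+ + W- = 28 should equal n(n+1)/2 = 28.)
Step 4: Test statistic W = min(W+, W-) = 0.
Step 5: Ties in |d|, so use the tie-corrected normal approximation.
        E[W] = n(n+1)/4 = 7*8/4 = 14.
        Tie groups: |d|=2 (t=2), |d|=7 (t=2); sum(t^3 - t) = 12.
        Var[W] = n(n+1)(2n+1)/24 - sum(t^3-t)/48 = 840/24 - 12/48 = 34.75.
        z = (W - E[W]) / sqrt(Var[W]) = (0 - 14) / 5.8949 = -2.3749.
        Two-sided p = 2*Phi(z) = 0.017552.
Step 6: alpha = 0.05. reject H0.

W+ = 0, W- = 28, W = min = 0, p = 0.017552, reject H0.


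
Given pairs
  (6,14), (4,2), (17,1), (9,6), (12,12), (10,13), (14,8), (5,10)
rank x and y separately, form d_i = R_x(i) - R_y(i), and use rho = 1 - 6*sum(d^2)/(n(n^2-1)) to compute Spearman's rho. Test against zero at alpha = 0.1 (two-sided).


Step 1: Rank x and y separately (midranks; no ties here).
rank(x): 6->3, 4->1, 17->8, 9->4, 12->6, 10->5, 14->7, 5->2
rank(y): 14->8, 2->2, 1->1, 6->3, 12->6, 13->7, 8->4, 10->5
Step 2: d_i = R_x(i) - R_y(i); compute d_i^2.
  (3-8)^2=25, (1-2)^2=1, (8-1)^2=49, (4-3)^2=1, (6-6)^2=0, (5-7)^2=4, (7-4)^2=9, (2-5)^2=9
sum(d^2) = 98.
Step 3: rho = 1 - 6*98 / (8*(8^2 - 1)) = 1 - 588/504 = -0.166667.
Step 4: Under H0, t = rho * sqrt((n-2)/(1-rho^2)) = -0.4140 ~ t(6).
Step 5: Two-sided p-value from the t-distribution with 6 df = 0.693239.
Step 6: alpha = 0.1. fail to reject H0.

rho = -0.1667, p = 0.693239, fail to reject H0 at alpha = 0.1.


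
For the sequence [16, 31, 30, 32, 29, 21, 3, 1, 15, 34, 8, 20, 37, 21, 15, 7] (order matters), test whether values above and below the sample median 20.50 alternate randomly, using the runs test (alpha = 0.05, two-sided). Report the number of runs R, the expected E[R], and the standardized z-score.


Step 1: Compute median = 20.50; label A = above, B = below.
Labels in order: BAAAAABBBABBAABB  (n_A = 8, n_B = 8)
Step 2: Count runs R = 7.
Step 3: Under H0 (random ordering), E[R] = 2*n_A*n_B/(n_A+n_B) + 1 = 2*8*8/16 + 1 = 9.0000.
        Var[R] = 2*n_A*n_B*(2*n_A*n_B - n_A - n_B) / ((n_A+n_B)^2 * (n_A+n_B-1)) = 14336/3840 = 3.7333.
        SD[R] = 1.9322.
Step 4: Continuity-corrected z = (R + 0.5 - E[R]) / SD[R] = (7 + 0.5 - 9.0000) / 1.9322 = -0.7763.
Step 5: Two-sided p-value via normal approximation = 2*(1 - Phi(|z|)) = 0.437558.
Step 6: alpha = 0.05. fail to reject H0.

R = 7, z = -0.7763, p = 0.437558, fail to reject H0.


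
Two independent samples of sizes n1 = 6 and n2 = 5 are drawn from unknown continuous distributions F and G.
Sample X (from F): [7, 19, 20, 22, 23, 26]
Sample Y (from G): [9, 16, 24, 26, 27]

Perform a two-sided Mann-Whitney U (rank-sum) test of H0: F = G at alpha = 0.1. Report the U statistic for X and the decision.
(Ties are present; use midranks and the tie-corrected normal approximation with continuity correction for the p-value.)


Step 1: Combine and sort all 11 observations; assign midranks.
sorted (value, group): (7,X), (9,Y), (16,Y), (19,X), (20,X), (22,X), (23,X), (24,Y), (26,X), (26,Y), (27,Y)
ranks: 7->1, 9->2, 16->3, 19->4, 20->5, 22->6, 23->7, 24->8, 26->9.5, 26->9.5, 27->11
Step 2: Rank sum for X: R1 = 1 + 4 + 5 + 6 + 7 + 9.5 = 32.5.
Step 3: U_X = R1 - n1(n1+1)/2 = 32.5 - 6*7/2 = 32.5 - 21 = 11.5.
       U_Y = n1*n2 - U_X = 30 - 11.5 = 18.5.
Step 4: Ties are present, so use the tie-corrected normal approximation (with continuity correction) for the p-value.
Step 5: p-value = 0.583025; compare to alpha = 0.1. fail to reject H0.

U_X = 11.5, p = 0.583025, fail to reject H0 at alpha = 0.1.


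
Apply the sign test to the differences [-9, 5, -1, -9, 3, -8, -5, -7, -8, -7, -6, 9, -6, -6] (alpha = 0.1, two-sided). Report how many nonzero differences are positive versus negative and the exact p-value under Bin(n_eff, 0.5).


Step 1: Discard zero differences. Original n = 14; n_eff = number of nonzero differences = 14.
Nonzero differences (with sign): -9, +5, -1, -9, +3, -8, -5, -7, -8, -7, -6, +9, -6, -6
Step 2: Count signs: positive = 3, negative = 11.
Step 3: Under H0: P(positive) = 0.5, so the number of positives S ~ Bin(14, 0.5).
Step 4: Two-sided exact p-value = sum of Bin(14,0.5) probabilities at or below the observed probability = 0.057373.
Step 5: alpha = 0.1. reject H0.

n_eff = 14, pos = 3, neg = 11, p = 0.057373, reject H0.


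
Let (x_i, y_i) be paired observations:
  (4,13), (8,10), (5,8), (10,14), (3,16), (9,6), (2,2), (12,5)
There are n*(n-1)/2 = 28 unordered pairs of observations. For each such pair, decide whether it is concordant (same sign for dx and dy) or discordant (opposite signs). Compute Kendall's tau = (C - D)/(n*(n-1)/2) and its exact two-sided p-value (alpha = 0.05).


Step 1: Enumerate the 28 unordered pairs (i,j) with i<j and classify each by sign(x_j-x_i) * sign(y_j-y_i).
  (1,2):dx=+4,dy=-3->D; (1,3):dx=+1,dy=-5->D; (1,4):dx=+6,dy=+1->C; (1,5):dx=-1,dy=+3->D
  (1,6):dx=+5,dy=-7->D; (1,7):dx=-2,dy=-11->C; (1,8):dx=+8,dy=-8->D; (2,3):dx=-3,dy=-2->C
  (2,4):dx=+2,dy=+4->C; (2,5):dx=-5,dy=+6->D; (2,6):dx=+1,dy=-4->D; (2,7):dx=-6,dy=-8->C
  (2,8):dx=+4,dy=-5->D; (3,4):dx=+5,dy=+6->C; (3,5):dx=-2,dy=+8->D; (3,6):dx=+4,dy=-2->D
  (3,7):dx=-3,dy=-6->C; (3,8):dx=+7,dy=-3->D; (4,5):dx=-7,dy=+2->D; (4,6):dx=-1,dy=-8->C
  (4,7):dx=-8,dy=-12->C; (4,8):dx=+2,dy=-9->D; (5,6):dx=+6,dy=-10->D; (5,7):dx=-1,dy=-14->C
  (5,8):dx=+9,dy=-11->D; (6,7):dx=-7,dy=-4->C; (6,8):dx=+3,dy=-1->D; (7,8):dx=+10,dy=+3->C
Step 2: C = 12, D = 16, total pairs = 28.
Step 3: tau = (C - D)/(n(n-1)/2) = (12 - 16)/28 = -0.142857.
Step 4: Exact two-sided p-value (enumerate n! = 40320 permutations of y under H0): p = 0.719544.
Step 5: alpha = 0.05. fail to reject H0.

tau_b = -0.1429 (C=12, D=16), p = 0.719544, fail to reject H0.


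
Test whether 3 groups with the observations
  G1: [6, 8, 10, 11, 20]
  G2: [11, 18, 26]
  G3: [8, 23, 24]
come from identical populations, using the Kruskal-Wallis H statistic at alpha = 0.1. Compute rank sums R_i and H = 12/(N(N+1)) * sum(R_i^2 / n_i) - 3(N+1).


Step 1: Combine all N = 11 observations and assign midranks.
sorted (value, group, rank): (6,G1,1), (8,G1,2.5), (8,G3,2.5), (10,G1,4), (11,G1,5.5), (11,G2,5.5), (18,G2,7), (20,G1,8), (23,G3,9), (24,G3,10), (26,G2,11)
Step 2: Sum ranks within each group.
R_1 = 21 (n_1 = 5)
R_2 = 23.5 (n_2 = 3)
R_3 = 21.5 (n_3 = 3)
Step 3: H = 12/(N(N+1)) * sum(R_i^2/n_i) - 3(N+1)
     = 12/(11*12) * (21^2/5 + 23.5^2/3 + 21.5^2/3) - 3*12
     = 0.090909 * 426.367 - 36
     = 2.760606.
Step 4: Ties present; correction factor C = 1 - 12/(11^3 - 11) = 0.990909. Corrected H = 2.760606 / 0.990909 = 2.785933.
Step 5: Under H0, H ~ chi^2(2); p-value = 0.248338.
Step 6: alpha = 0.1. fail to reject H0.

H = 2.7859, df = 2, p = 0.248338, fail to reject H0.


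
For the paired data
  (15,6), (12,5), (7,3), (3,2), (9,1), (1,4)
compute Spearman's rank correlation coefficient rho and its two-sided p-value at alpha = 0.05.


Step 1: Rank x and y separately (midranks; no ties here).
rank(x): 15->6, 12->5, 7->3, 3->2, 9->4, 1->1
rank(y): 6->6, 5->5, 3->3, 2->2, 1->1, 4->4
Step 2: d_i = R_x(i) - R_y(i); compute d_i^2.
  (6-6)^2=0, (5-5)^2=0, (3-3)^2=0, (2-2)^2=0, (4-1)^2=9, (1-4)^2=9
sum(d^2) = 18.
Step 3: rho = 1 - 6*18 / (6*(6^2 - 1)) = 1 - 108/210 = 0.485714.
Step 4: Under H0, t = rho * sqrt((n-2)/(1-rho^2)) = 1.1113 ~ t(4).
Step 5: Two-sided p-value from the t-distribution with 4 df = 0.328723.
Step 6: alpha = 0.05. fail to reject H0.

rho = 0.4857, p = 0.328723, fail to reject H0 at alpha = 0.05.


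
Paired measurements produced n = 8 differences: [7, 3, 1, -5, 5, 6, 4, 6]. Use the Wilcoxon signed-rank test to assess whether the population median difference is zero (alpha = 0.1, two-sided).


Step 1: Drop any zero differences (none here) and take |d_i|.
|d| = [7, 3, 1, 5, 5, 6, 4, 6]
Step 2: Midrank |d_i| (ties get averaged ranks).
ranks: |7|->8, |3|->2, |1|->1, |5|->4.5, |5|->4.5, |6|->6.5, |4|->3, |6|->6.5
Step 3: Attach original signs; sum ranks with positive sign and with negative sign.
W+ = 8 + 2 + 1 + 4.5 + 6.5 + 3 + 6.5 = 31.5
W- = 4.5 = 4.5
(Check: W+ + W- = 36 should equal n(n+1)/2 = 36.)
Step 4: Test statistic W = min(W+, W-) = 4.5.
Step 5: Ties in |d|, so use the tie-corrected normal approximation.
        E[W] = n(n+1)/4 = 8*9/4 = 18.
        Tie groups: |d|=5 (t=2), |d|=6 (t=2); sum(t^3 - t) = 12.
        Var[W] = n(n+1)(2n+1)/24 - sum(t^3-t)/48 = 1224/24 - 12/48 = 50.75.
        z = (W - E[W]) / sqrt(Var[W]) = (4.5 - 18) / 7.1239 = -1.8950.
        Two-sided p = 2*Phi(z) = 0.058089.
Step 6: alpha = 0.1. reject H0.

W+ = 31.5, W- = 4.5, W = min = 4.5, p = 0.058089, reject H0.


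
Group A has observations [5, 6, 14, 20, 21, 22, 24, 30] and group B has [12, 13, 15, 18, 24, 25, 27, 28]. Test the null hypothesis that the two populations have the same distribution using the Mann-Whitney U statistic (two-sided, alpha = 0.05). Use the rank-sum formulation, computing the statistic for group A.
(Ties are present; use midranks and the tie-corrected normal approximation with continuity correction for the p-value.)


Step 1: Combine and sort all 16 observations; assign midranks.
sorted (value, group): (5,X), (6,X), (12,Y), (13,Y), (14,X), (15,Y), (18,Y), (20,X), (21,X), (22,X), (24,X), (24,Y), (25,Y), (27,Y), (28,Y), (30,X)
ranks: 5->1, 6->2, 12->3, 13->4, 14->5, 15->6, 18->7, 20->8, 21->9, 22->10, 24->11.5, 24->11.5, 25->13, 27->14, 28->15, 30->16
Step 2: Rank sum for X: R1 = 1 + 2 + 5 + 8 + 9 + 10 + 11.5 + 16 = 62.5.
Step 3: U_X = R1 - n1(n1+1)/2 = 62.5 - 8*9/2 = 62.5 - 36 = 26.5.
       U_Y = n1*n2 - U_X = 64 - 26.5 = 37.5.
Step 4: Ties are present, so use the tie-corrected normal approximation (with continuity correction) for the p-value.
Step 5: p-value = 0.599242; compare to alpha = 0.05. fail to reject H0.

U_X = 26.5, p = 0.599242, fail to reject H0 at alpha = 0.05.


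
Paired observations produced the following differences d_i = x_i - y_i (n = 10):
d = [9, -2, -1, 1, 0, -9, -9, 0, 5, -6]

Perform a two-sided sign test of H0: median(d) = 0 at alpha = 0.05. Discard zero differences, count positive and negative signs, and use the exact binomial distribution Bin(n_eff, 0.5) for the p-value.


Step 1: Discard zero differences. Original n = 10; n_eff = number of nonzero differences = 8.
Nonzero differences (with sign): +9, -2, -1, +1, -9, -9, +5, -6
Step 2: Count signs: positive = 3, negative = 5.
Step 3: Under H0: P(positive) = 0.5, so the number of positives S ~ Bin(8, 0.5).
Step 4: Two-sided exact p-value = sum of Bin(8,0.5) probabilities at or below the observed probability = 0.726562.
Step 5: alpha = 0.05. fail to reject H0.

n_eff = 8, pos = 3, neg = 5, p = 0.726562, fail to reject H0.


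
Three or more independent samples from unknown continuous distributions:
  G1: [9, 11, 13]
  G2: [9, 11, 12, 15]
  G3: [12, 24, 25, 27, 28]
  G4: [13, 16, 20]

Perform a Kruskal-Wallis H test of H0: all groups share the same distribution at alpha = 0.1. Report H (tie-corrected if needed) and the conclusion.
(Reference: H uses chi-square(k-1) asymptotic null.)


Step 1: Combine all N = 15 observations and assign midranks.
sorted (value, group, rank): (9,G1,1.5), (9,G2,1.5), (11,G1,3.5), (11,G2,3.5), (12,G2,5.5), (12,G3,5.5), (13,G1,7.5), (13,G4,7.5), (15,G2,9), (16,G4,10), (20,G4,11), (24,G3,12), (25,G3,13), (27,G3,14), (28,G3,15)
Step 2: Sum ranks within each group.
R_1 = 12.5 (n_1 = 3)
R_2 = 19.5 (n_2 = 4)
R_3 = 59.5 (n_3 = 5)
R_4 = 28.5 (n_4 = 3)
Step 3: H = 12/(N(N+1)) * sum(R_i^2/n_i) - 3(N+1)
     = 12/(15*16) * (12.5^2/3 + 19.5^2/4 + 59.5^2/5 + 28.5^2/3) - 3*16
     = 0.050000 * 1125.95 - 48
     = 8.297292.
Step 4: Ties present; correction factor C = 1 - 24/(15^3 - 15) = 0.992857. Corrected H = 8.297292 / 0.992857 = 8.356984.
Step 5: Under H0, H ~ chi^2(3); p-value = 0.039182.
Step 6: alpha = 0.1. reject H0.

H = 8.3570, df = 3, p = 0.039182, reject H0.


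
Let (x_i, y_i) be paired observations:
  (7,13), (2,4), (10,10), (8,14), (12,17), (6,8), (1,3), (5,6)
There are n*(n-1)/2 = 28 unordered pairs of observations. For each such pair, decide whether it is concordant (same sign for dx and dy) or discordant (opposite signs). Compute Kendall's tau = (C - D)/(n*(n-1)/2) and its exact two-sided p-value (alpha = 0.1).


Step 1: Enumerate the 28 unordered pairs (i,j) with i<j and classify each by sign(x_j-x_i) * sign(y_j-y_i).
  (1,2):dx=-5,dy=-9->C; (1,3):dx=+3,dy=-3->D; (1,4):dx=+1,dy=+1->C; (1,5):dx=+5,dy=+4->C
  (1,6):dx=-1,dy=-5->C; (1,7):dx=-6,dy=-10->C; (1,8):dx=-2,dy=-7->C; (2,3):dx=+8,dy=+6->C
  (2,4):dx=+6,dy=+10->C; (2,5):dx=+10,dy=+13->C; (2,6):dx=+4,dy=+4->C; (2,7):dx=-1,dy=-1->C
  (2,8):dx=+3,dy=+2->C; (3,4):dx=-2,dy=+4->D; (3,5):dx=+2,dy=+7->C; (3,6):dx=-4,dy=-2->C
  (3,7):dx=-9,dy=-7->C; (3,8):dx=-5,dy=-4->C; (4,5):dx=+4,dy=+3->C; (4,6):dx=-2,dy=-6->C
  (4,7):dx=-7,dy=-11->C; (4,8):dx=-3,dy=-8->C; (5,6):dx=-6,dy=-9->C; (5,7):dx=-11,dy=-14->C
  (5,8):dx=-7,dy=-11->C; (6,7):dx=-5,dy=-5->C; (6,8):dx=-1,dy=-2->C; (7,8):dx=+4,dy=+3->C
Step 2: C = 26, D = 2, total pairs = 28.
Step 3: tau = (C - D)/(n(n-1)/2) = (26 - 2)/28 = 0.857143.
Step 4: Exact two-sided p-value (enumerate n! = 40320 permutations of y under H0): p = 0.001736.
Step 5: alpha = 0.1. reject H0.

tau_b = 0.8571 (C=26, D=2), p = 0.001736, reject H0.


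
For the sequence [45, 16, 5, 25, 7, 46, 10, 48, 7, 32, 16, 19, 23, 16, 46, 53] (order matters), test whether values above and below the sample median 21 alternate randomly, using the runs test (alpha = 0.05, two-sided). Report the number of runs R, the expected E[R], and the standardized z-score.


Step 1: Compute median = 21; label A = above, B = below.
Labels in order: ABBABABABABBABAA  (n_A = 8, n_B = 8)
Step 2: Count runs R = 13.
Step 3: Under H0 (random ordering), E[R] = 2*n_A*n_B/(n_A+n_B) + 1 = 2*8*8/16 + 1 = 9.0000.
        Var[R] = 2*n_A*n_B*(2*n_A*n_B - n_A - n_B) / ((n_A+n_B)^2 * (n_A+n_B-1)) = 14336/3840 = 3.7333.
        SD[R] = 1.9322.
Step 4: Continuity-corrected z = (R - 0.5 - E[R]) / SD[R] = (13 - 0.5 - 9.0000) / 1.9322 = 1.8114.
Step 5: Two-sided p-value via normal approximation = 2*(1 - Phi(|z|)) = 0.070076.
Step 6: alpha = 0.05. fail to reject H0.

R = 13, z = 1.8114, p = 0.070076, fail to reject H0.


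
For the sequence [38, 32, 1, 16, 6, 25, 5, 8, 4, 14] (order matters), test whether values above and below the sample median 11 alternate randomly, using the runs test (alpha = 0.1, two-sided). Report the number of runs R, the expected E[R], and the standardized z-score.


Step 1: Compute median = 11; label A = above, B = below.
Labels in order: AABABABBBA  (n_A = 5, n_B = 5)
Step 2: Count runs R = 7.
Step 3: Under H0 (random ordering), E[R] = 2*n_A*n_B/(n_A+n_B) + 1 = 2*5*5/10 + 1 = 6.0000.
        Var[R] = 2*n_A*n_B*(2*n_A*n_B - n_A - n_B) / ((n_A+n_B)^2 * (n_A+n_B-1)) = 2000/900 = 2.2222.
        SD[R] = 1.4907.
Step 4: Continuity-corrected z = (R - 0.5 - E[R]) / SD[R] = (7 - 0.5 - 6.0000) / 1.4907 = 0.3354.
Step 5: Two-sided p-value via normal approximation = 2*(1 - Phi(|z|)) = 0.737316.
Step 6: alpha = 0.1. fail to reject H0.

R = 7, z = 0.3354, p = 0.737316, fail to reject H0.


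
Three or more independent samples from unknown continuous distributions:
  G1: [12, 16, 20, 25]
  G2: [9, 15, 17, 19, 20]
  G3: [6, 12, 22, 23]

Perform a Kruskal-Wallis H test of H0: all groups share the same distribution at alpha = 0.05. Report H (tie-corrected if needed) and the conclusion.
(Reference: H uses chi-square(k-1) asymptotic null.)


Step 1: Combine all N = 13 observations and assign midranks.
sorted (value, group, rank): (6,G3,1), (9,G2,2), (12,G1,3.5), (12,G3,3.5), (15,G2,5), (16,G1,6), (17,G2,7), (19,G2,8), (20,G1,9.5), (20,G2,9.5), (22,G3,11), (23,G3,12), (25,G1,13)
Step 2: Sum ranks within each group.
R_1 = 32 (n_1 = 4)
R_2 = 31.5 (n_2 = 5)
R_3 = 27.5 (n_3 = 4)
Step 3: H = 12/(N(N+1)) * sum(R_i^2/n_i) - 3(N+1)
     = 12/(13*14) * (32^2/4 + 31.5^2/5 + 27.5^2/4) - 3*14
     = 0.065934 * 643.513 - 42
     = 0.429396.
Step 4: Ties present; correction factor C = 1 - 12/(13^3 - 13) = 0.994505. Corrected H = 0.429396 / 0.994505 = 0.431768.
Step 5: Under H0, H ~ chi^2(2); p-value = 0.805829.
Step 6: alpha = 0.05. fail to reject H0.

H = 0.4318, df = 2, p = 0.805829, fail to reject H0.


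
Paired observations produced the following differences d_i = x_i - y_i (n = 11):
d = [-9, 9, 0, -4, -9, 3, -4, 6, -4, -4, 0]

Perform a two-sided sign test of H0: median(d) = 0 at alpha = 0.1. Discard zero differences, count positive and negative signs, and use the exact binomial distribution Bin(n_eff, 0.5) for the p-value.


Step 1: Discard zero differences. Original n = 11; n_eff = number of nonzero differences = 9.
Nonzero differences (with sign): -9, +9, -4, -9, +3, -4, +6, -4, -4
Step 2: Count signs: positive = 3, negative = 6.
Step 3: Under H0: P(positive) = 0.5, so the number of positives S ~ Bin(9, 0.5).
Step 4: Two-sided exact p-value = sum of Bin(9,0.5) probabilities at or below the observed probability = 0.507812.
Step 5: alpha = 0.1. fail to reject H0.

n_eff = 9, pos = 3, neg = 6, p = 0.507812, fail to reject H0.


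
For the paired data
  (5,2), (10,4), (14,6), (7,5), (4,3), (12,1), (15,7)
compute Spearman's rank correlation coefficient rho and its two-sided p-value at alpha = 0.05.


Step 1: Rank x and y separately (midranks; no ties here).
rank(x): 5->2, 10->4, 14->6, 7->3, 4->1, 12->5, 15->7
rank(y): 2->2, 4->4, 6->6, 5->5, 3->3, 1->1, 7->7
Step 2: d_i = R_x(i) - R_y(i); compute d_i^2.
  (2-2)^2=0, (4-4)^2=0, (6-6)^2=0, (3-5)^2=4, (1-3)^2=4, (5-1)^2=16, (7-7)^2=0
sum(d^2) = 24.
Step 3: rho = 1 - 6*24 / (7*(7^2 - 1)) = 1 - 144/336 = 0.571429.
Step 4: Under H0, t = rho * sqrt((n-2)/(1-rho^2)) = 1.5570 ~ t(5).
Step 5: Two-sided p-value from the t-distribution with 5 df = 0.180202.
Step 6: alpha = 0.05. fail to reject H0.

rho = 0.5714, p = 0.180202, fail to reject H0 at alpha = 0.05.


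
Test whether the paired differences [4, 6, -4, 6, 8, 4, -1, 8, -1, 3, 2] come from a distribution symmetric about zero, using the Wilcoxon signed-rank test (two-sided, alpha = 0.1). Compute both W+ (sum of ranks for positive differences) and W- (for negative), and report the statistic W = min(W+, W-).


Step 1: Drop any zero differences (none here) and take |d_i|.
|d| = [4, 6, 4, 6, 8, 4, 1, 8, 1, 3, 2]
Step 2: Midrank |d_i| (ties get averaged ranks).
ranks: |4|->6, |6|->8.5, |4|->6, |6|->8.5, |8|->10.5, |4|->6, |1|->1.5, |8|->10.5, |1|->1.5, |3|->4, |2|->3
Step 3: Attach original signs; sum ranks with positive sign and with negative sign.
W+ = 6 + 8.5 + 8.5 + 10.5 + 6 + 10.5 + 4 + 3 = 57
W- = 6 + 1.5 + 1.5 = 9
(Check: W+ + W- = 66 should equal n(n+1)/2 = 66.)
Step 4: Test statistic W = min(W+, W-) = 9.
Step 5: Ties in |d|, so use the tie-corrected normal approximation.
        E[W] = n(n+1)/4 = 11*12/4 = 33.
        Tie groups: |d|=1 (t=2), |d|=4 (t=3), |d|=6 (t=2), |d|=8 (t=2); sum(t^3 - t) = 42.
        Var[W] = n(n+1)(2n+1)/24 - sum(t^3-t)/48 = 3036/24 - 42/48 = 125.625.
        z = (W - E[W]) / sqrt(Var[W]) = (9 - 33) / 11.2083 = -2.1413.
        Two-sided p = 2*Phi(z) = 0.032252.
Step 6: alpha = 0.1. reject H0.

W+ = 57, W- = 9, W = min = 9, p = 0.032252, reject H0.
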